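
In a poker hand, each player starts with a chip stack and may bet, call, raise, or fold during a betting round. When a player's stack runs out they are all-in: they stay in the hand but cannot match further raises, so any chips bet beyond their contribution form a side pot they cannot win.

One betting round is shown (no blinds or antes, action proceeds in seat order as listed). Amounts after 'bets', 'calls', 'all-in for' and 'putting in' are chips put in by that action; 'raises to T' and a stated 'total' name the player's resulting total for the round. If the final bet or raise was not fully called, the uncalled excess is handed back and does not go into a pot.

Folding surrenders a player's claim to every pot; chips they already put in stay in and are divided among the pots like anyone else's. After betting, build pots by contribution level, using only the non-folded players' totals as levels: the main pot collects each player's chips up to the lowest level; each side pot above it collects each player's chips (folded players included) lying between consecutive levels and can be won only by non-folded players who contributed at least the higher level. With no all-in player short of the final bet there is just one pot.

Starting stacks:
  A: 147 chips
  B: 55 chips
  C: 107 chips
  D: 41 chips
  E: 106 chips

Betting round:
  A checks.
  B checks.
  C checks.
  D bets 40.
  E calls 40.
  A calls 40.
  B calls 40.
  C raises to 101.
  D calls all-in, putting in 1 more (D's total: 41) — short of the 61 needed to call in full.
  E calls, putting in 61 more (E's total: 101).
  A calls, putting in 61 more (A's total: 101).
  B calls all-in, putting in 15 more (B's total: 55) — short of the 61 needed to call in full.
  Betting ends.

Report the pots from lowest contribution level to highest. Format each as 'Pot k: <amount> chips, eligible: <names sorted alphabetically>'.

Pot 1: 205 chips, eligible: A, B, C, D, E
Pot 2: 56 chips, eligible: A, B, C, E
Pot 3: 138 chips, eligible: A, C, E

Derivation:
Contributions: A=101, B=55, C=101, D=41, E=101
Pot levels (distinct totals of non-folded players): 41, 55, 101
Layer 1-41: 41 each from A, B, C, D, E = 41*5 = 205 chips; eligible A, B, C, D, E
Layer 42-55: 14 each from A, B, C, E = 14*4 = 56 chips; eligible A, B, C, E
Layer 56-101: 46 each from A, C, E = 46*3 = 138 chips; eligible A, C, E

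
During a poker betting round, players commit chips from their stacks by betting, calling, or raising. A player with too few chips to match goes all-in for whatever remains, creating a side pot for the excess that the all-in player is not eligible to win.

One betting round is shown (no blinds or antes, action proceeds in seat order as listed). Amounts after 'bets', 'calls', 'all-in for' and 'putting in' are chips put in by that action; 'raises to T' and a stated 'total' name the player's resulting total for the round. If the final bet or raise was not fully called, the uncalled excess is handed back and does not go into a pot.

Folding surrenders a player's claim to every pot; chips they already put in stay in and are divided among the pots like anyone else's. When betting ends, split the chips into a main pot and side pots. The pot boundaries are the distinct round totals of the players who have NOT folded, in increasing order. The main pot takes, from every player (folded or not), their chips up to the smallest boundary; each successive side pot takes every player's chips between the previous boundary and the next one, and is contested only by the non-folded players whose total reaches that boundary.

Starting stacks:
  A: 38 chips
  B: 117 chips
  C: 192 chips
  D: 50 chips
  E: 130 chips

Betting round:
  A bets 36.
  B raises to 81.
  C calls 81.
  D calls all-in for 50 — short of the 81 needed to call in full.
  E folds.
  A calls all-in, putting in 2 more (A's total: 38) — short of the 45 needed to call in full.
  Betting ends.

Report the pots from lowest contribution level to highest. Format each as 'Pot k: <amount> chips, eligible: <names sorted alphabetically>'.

Pot 1: 152 chips, eligible: A, B, C, D
Pot 2: 36 chips, eligible: B, C, D
Pot 3: 62 chips, eligible: B, C

Derivation:
Contributions: A=38, B=81, C=81, D=50
Folded: E
Pot levels (distinct totals of non-folded players): 38, 50, 81
Layer 1-38: 38 each from A, B, C, D = 38*4 = 152 chips; eligible A, B, C, D
Layer 39-50: 12 each from B, C, D = 12*3 = 36 chips; eligible B, C, D
Layer 51-81: 31 each from B, C = 31*2 = 62 chips; eligible B, C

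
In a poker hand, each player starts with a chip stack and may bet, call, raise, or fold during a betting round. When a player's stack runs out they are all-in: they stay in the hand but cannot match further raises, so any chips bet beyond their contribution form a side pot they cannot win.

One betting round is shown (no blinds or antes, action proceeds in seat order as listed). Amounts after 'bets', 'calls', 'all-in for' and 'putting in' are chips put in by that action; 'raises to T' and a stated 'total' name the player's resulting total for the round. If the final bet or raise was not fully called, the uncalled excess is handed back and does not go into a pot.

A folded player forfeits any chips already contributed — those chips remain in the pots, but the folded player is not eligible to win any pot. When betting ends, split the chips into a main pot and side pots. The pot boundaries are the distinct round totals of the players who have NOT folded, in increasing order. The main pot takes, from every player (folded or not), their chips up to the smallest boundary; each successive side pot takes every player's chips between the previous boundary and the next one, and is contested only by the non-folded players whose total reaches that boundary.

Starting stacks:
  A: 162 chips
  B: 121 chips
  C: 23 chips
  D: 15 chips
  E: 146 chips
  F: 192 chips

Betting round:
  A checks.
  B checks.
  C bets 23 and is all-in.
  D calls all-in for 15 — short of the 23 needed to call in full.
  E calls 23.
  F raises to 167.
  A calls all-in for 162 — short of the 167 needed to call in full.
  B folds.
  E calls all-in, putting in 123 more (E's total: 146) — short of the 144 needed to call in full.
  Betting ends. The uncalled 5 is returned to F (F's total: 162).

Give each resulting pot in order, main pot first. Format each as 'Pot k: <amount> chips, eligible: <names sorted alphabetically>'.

Pot 1: 75 chips, eligible: A, C, D, E, F
Pot 2: 32 chips, eligible: A, C, E, F
Pot 3: 369 chips, eligible: A, E, F
Pot 4: 32 chips, eligible: A, F

Derivation:
Contributions (after 5 returned to F): A=162, C=23, D=15, E=146, F=162
Folded: B
Pot levels (distinct totals of non-folded players): 15, 23, 146, 162
Layer 1-15: 15 each from A, C, D, E, F = 15*5 = 75 chips; eligible A, C, D, E, F
Layer 16-23: 8 each from A, C, E, F = 8*4 = 32 chips; eligible A, C, E, F
Layer 24-146: 123 each from A, E, F = 123*3 = 369 chips; eligible A, E, F
Layer 147-162: 16 each from A, F = 16*2 = 32 chips; eligible A, F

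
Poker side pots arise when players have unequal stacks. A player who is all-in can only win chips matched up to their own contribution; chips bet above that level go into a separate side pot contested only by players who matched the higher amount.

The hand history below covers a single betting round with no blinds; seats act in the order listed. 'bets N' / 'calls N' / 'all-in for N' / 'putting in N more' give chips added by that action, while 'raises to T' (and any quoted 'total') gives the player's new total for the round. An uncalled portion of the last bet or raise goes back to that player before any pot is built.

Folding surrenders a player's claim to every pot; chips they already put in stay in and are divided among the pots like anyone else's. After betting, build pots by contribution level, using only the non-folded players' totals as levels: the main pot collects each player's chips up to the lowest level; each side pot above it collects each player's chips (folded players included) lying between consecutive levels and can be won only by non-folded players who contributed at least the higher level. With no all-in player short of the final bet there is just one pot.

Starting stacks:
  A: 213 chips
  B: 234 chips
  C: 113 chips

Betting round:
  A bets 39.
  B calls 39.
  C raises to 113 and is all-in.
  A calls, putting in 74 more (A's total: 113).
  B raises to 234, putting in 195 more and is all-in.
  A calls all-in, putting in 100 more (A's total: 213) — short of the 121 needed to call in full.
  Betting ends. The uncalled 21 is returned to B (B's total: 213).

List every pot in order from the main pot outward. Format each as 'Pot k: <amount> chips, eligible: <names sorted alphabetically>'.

Pot 1: 339 chips, eligible: A, B, C
Pot 2: 200 chips, eligible: A, B

Derivation:
Contributions (after 21 returned to B): A=213, B=213, C=113
Pot levels (distinct totals of non-folded players): 113, 213
Layer 1-113: 113 each from A, B, C = 113*3 = 339 chips; eligible A, B, C
Layer 114-213: 100 each from A, B = 100*2 = 200 chips; eligible A, B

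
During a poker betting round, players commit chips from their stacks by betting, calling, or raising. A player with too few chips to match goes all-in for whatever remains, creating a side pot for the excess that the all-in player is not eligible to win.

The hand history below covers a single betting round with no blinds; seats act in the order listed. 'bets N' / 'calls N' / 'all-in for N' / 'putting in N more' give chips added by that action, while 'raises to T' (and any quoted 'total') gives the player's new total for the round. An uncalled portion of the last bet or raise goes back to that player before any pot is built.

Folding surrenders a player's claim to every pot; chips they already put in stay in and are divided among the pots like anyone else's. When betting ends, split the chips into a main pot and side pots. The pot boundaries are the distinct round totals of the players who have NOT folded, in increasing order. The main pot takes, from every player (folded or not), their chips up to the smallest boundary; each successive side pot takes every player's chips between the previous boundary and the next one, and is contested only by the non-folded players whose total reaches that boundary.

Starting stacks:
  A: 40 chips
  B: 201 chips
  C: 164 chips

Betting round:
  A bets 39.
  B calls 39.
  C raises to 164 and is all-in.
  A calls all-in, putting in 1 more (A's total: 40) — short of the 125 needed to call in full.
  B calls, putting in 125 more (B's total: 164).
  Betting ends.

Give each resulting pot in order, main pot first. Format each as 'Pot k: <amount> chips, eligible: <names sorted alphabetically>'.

Pot 1: 120 chips, eligible: A, B, C
Pot 2: 248 chips, eligible: B, C

Derivation:
Contributions: A=40, B=164, C=164
Pot levels (distinct totals of non-folded players): 40, 164
Layer 1-40: 40 each from A, B, C = 40*3 = 120 chips; eligible A, B, C
Layer 41-164: 124 each from B, C = 124*2 = 248 chips; eligible B, C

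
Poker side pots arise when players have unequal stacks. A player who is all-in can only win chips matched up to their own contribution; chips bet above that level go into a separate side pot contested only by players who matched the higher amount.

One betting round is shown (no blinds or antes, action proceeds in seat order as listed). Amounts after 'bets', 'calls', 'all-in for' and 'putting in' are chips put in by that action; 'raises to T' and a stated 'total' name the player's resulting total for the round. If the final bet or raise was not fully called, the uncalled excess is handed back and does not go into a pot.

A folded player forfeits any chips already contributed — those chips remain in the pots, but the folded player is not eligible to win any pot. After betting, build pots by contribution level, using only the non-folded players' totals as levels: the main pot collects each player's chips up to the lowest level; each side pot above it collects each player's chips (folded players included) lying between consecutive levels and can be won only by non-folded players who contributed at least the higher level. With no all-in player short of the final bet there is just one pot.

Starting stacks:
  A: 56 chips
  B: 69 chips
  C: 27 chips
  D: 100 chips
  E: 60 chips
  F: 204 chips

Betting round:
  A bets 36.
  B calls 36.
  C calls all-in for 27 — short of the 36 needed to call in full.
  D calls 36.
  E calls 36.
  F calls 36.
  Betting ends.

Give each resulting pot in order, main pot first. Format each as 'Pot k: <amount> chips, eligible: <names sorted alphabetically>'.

Contributions: A=36, B=36, C=27, D=36, E=36, F=36
Pot levels (distinct totals of non-folded players): 27, 36
Layer 1-27: 27 each from A, B, C, D, E, F = 27*6 = 162 chips; eligible A, B, C, D, E, F
Layer 28-36: 9 each from A, B, D, E, F = 9*5 = 45 chips; eligible A, B, D, E, F

Pot 1: 162 chips, eligible: A, B, C, D, E, F
Pot 2: 45 chips, eligible: A, B, D, E, F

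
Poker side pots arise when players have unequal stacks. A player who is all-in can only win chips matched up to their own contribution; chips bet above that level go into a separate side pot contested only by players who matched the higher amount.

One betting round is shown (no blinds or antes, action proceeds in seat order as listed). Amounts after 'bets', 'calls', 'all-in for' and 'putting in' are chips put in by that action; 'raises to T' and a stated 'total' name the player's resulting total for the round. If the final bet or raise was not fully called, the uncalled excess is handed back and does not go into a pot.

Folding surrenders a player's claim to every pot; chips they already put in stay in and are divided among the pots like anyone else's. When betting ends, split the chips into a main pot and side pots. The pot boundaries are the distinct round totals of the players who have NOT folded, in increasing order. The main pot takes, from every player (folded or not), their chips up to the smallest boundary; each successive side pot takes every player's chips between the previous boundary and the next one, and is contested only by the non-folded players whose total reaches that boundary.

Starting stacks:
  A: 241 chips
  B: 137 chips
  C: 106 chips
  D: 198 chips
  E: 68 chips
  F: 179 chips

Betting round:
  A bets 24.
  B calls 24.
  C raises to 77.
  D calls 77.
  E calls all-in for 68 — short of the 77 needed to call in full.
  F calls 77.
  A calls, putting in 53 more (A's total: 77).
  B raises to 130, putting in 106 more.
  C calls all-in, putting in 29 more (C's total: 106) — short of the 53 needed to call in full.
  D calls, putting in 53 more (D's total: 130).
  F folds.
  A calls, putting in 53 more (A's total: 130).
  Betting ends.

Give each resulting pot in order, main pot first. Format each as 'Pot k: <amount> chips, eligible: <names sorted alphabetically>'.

Pot 1: 408 chips, eligible: A, B, C, D, E
Pot 2: 161 chips, eligible: A, B, C, D
Pot 3: 72 chips, eligible: A, B, D

Derivation:
Contributions: A=130, B=130, C=106, D=130, E=68, F=77
Folded: F
Pot levels (distinct totals of non-folded players): 68, 106, 130
Layer 1-68: 68 each from A, B, C, D, E, F = 68*6 = 408 chips; eligible A, B, C, D, E
Layer 69-106: A 38 + B 38 + C 38 + D 38 + F 9 = 161 chips; eligible A, B, C, D
Layer 107-130: 24 each from A, B, D = 24*3 = 72 chips; eligible A, B, D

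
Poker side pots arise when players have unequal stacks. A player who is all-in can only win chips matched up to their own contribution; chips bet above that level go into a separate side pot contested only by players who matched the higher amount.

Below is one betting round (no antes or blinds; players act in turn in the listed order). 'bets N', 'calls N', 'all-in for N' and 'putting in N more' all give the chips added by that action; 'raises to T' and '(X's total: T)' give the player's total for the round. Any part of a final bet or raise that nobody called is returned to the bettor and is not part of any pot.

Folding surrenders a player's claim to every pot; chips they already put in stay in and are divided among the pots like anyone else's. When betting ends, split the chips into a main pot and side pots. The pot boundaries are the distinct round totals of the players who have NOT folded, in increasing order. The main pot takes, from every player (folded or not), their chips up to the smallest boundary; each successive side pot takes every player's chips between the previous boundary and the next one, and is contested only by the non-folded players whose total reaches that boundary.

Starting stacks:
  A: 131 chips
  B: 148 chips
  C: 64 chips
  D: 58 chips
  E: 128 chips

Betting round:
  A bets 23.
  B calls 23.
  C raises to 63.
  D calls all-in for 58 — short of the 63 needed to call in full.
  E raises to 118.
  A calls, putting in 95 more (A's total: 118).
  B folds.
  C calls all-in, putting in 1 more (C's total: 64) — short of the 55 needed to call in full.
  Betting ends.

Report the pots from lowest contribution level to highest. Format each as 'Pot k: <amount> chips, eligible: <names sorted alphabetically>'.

Contributions: A=118, B=23, C=64, D=58, E=118
Folded: B
Pot levels (distinct totals of non-folded players): 58, 64, 118
Layer 1-58: A 58 + B 23 + C 58 + D 58 + E 58 = 255 chips; eligible A, C, D, E
Layer 59-64: 6 each from A, C, E = 6*3 = 18 chips; eligible A, C, E
Layer 65-118: 54 each from A, E = 54*2 = 108 chips; eligible A, E

Pot 1: 255 chips, eligible: A, C, D, E
Pot 2: 18 chips, eligible: A, C, E
Pot 3: 108 chips, eligible: A, E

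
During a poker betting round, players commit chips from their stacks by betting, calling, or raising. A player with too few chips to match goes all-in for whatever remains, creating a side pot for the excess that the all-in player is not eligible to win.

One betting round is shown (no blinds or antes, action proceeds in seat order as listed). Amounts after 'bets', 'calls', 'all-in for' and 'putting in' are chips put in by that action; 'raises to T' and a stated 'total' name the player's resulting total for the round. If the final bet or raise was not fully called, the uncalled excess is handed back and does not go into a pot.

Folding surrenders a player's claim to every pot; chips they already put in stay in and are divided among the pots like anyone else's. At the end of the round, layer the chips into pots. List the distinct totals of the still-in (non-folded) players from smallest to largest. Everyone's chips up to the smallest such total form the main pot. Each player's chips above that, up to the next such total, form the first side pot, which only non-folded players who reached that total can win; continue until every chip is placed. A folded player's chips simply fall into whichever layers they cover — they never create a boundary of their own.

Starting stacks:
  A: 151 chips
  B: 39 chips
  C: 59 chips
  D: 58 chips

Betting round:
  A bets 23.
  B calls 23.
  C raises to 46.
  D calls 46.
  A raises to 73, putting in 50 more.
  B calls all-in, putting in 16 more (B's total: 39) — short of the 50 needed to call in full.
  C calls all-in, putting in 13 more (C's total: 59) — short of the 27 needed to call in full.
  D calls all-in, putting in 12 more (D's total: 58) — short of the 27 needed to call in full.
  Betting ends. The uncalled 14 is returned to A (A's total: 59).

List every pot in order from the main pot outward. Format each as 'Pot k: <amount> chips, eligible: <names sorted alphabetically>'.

Pot 1: 156 chips, eligible: A, B, C, D
Pot 2: 57 chips, eligible: A, C, D
Pot 3: 2 chips, eligible: A, C

Derivation:
Contributions (after 14 returned to A): A=59, B=39, C=59, D=58
Pot levels (distinct totals of non-folded players): 39, 58, 59
Layer 1-39: 39 each from A, B, C, D = 39*4 = 156 chips; eligible A, B, C, D
Layer 40-58: 19 each from A, C, D = 19*3 = 57 chips; eligible A, C, D
Layer 59-59: 1 each from A, C = 1*2 = 2 chips; eligible A, C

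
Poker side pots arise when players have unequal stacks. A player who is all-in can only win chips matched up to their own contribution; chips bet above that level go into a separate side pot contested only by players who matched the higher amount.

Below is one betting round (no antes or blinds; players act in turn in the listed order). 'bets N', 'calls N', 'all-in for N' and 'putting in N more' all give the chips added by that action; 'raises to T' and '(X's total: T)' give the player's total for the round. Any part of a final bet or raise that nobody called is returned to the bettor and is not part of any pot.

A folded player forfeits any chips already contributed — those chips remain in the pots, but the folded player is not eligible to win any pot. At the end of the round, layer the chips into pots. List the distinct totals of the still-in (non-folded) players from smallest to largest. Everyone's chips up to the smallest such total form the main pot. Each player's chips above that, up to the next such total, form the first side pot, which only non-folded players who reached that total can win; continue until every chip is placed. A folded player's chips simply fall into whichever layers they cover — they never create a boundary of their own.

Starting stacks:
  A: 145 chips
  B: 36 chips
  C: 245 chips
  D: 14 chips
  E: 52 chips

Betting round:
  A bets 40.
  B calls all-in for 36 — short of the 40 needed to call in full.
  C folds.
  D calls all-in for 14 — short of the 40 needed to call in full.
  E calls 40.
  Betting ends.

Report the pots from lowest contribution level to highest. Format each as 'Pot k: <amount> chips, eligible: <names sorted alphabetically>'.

Pot 1: 56 chips, eligible: A, B, D, E
Pot 2: 66 chips, eligible: A, B, E
Pot 3: 8 chips, eligible: A, E

Derivation:
Contributions: A=40, B=36, D=14, E=40
Folded: C
Pot levels (distinct totals of non-folded players): 14, 36, 40
Layer 1-14: 14 each from A, B, D, E = 14*4 = 56 chips; eligible A, B, D, E
Layer 15-36: 22 each from A, B, E = 22*3 = 66 chips; eligible A, B, E
Layer 37-40: 4 each from A, E = 4*2 = 8 chips; eligible A, E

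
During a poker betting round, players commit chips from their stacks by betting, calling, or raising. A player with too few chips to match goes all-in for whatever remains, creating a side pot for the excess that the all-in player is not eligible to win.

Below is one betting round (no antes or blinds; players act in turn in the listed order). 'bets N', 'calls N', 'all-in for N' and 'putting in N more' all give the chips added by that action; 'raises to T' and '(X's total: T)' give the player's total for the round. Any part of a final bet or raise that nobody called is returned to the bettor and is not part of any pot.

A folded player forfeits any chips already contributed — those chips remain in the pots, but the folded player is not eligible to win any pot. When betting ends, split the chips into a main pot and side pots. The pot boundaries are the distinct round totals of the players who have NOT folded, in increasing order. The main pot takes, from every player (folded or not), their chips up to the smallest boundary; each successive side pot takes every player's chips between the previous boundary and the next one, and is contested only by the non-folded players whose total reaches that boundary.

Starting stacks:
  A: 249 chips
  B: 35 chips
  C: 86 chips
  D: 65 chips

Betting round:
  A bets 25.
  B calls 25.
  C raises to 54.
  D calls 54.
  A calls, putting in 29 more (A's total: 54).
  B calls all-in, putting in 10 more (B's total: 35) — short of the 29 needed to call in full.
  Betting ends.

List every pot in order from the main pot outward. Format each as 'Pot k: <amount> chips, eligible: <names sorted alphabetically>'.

Pot 1: 140 chips, eligible: A, B, C, D
Pot 2: 57 chips, eligible: A, C, D

Derivation:
Contributions: A=54, B=35, C=54, D=54
Pot levels (distinct totals of non-folded players): 35, 54
Layer 1-35: 35 each from A, B, C, D = 35*4 = 140 chips; eligible A, B, C, D
Layer 36-54: 19 each from A, C, D = 19*3 = 57 chips; eligible A, C, D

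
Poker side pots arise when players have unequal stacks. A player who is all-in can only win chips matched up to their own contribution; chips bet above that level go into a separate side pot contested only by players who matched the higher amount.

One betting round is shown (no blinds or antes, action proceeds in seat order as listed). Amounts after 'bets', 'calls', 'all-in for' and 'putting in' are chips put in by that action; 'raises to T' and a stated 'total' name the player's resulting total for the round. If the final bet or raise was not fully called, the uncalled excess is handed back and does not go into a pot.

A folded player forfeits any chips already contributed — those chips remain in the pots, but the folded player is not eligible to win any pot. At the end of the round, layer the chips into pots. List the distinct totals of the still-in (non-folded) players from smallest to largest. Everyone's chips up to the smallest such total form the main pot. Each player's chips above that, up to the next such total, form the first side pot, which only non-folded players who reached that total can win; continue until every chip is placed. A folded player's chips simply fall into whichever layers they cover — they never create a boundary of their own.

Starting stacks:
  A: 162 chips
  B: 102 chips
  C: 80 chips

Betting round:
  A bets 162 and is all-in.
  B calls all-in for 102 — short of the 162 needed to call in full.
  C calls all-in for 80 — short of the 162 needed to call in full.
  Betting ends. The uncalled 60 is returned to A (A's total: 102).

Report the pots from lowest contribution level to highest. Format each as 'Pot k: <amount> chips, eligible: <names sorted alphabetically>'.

Contributions (after 60 returned to A): A=102, B=102, C=80
Pot levels (distinct totals of non-folded players): 80, 102
Layer 1-80: 80 each from A, B, C = 80*3 = 240 chips; eligible A, B, C
Layer 81-102: 22 each from A, B = 22*2 = 44 chips; eligible A, B

Pot 1: 240 chips, eligible: A, B, C
Pot 2: 44 chips, eligible: A, B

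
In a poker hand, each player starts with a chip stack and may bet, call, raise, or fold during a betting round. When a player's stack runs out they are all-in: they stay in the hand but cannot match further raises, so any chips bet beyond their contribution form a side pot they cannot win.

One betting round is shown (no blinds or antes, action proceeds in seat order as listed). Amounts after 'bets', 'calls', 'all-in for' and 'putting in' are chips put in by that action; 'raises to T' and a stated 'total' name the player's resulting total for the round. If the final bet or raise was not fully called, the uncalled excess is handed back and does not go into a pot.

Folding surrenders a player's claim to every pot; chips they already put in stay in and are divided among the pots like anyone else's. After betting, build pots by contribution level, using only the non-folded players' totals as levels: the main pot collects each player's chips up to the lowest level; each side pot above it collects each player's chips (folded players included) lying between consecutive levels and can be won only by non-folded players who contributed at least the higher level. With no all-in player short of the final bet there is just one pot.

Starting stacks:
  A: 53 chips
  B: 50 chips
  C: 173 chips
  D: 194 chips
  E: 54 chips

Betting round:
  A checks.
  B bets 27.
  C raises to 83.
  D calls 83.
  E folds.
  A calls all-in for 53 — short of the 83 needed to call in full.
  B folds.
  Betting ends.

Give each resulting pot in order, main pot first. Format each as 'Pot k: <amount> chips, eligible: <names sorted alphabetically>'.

Pot 1: 186 chips, eligible: A, C, D
Pot 2: 60 chips, eligible: C, D

Derivation:
Contributions: A=53, B=27, C=83, D=83
Folded: B, E
Pot levels (distinct totals of non-folded players): 53, 83
Layer 1-53: A 53 + B 27 + C 53 + D 53 = 186 chips; eligible A, C, D
Layer 54-83: 30 each from C, D = 30*2 = 60 chips; eligible C, D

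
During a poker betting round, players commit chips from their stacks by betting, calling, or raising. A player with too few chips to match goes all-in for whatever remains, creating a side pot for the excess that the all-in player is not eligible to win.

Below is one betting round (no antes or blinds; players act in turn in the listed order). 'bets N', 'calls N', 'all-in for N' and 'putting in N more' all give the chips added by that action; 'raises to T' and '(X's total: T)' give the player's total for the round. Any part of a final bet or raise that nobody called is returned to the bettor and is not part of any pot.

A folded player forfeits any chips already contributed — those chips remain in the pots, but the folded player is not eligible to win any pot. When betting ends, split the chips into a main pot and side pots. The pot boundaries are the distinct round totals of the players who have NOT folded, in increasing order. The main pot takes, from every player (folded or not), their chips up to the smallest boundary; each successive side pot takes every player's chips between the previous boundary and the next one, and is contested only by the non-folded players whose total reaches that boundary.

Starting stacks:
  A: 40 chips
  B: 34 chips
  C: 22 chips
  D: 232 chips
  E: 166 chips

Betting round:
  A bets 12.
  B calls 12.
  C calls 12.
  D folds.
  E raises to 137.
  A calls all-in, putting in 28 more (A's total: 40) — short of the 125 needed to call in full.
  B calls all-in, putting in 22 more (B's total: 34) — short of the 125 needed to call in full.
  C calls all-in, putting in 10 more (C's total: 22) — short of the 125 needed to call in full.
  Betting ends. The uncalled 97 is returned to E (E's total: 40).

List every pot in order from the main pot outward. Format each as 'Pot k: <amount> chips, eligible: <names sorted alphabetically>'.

Pot 1: 88 chips, eligible: A, B, C, E
Pot 2: 36 chips, eligible: A, B, E
Pot 3: 12 chips, eligible: A, E

Derivation:
Contributions (after 97 returned to E): A=40, B=34, C=22, E=40
Folded: D
Pot levels (distinct totals of non-folded players): 22, 34, 40
Layer 1-22: 22 each from A, B, C, E = 22*4 = 88 chips; eligible A, B, C, E
Layer 23-34: 12 each from A, B, E = 12*3 = 36 chips; eligible A, B, E
Layer 35-40: 6 each from A, E = 6*2 = 12 chips; eligible A, E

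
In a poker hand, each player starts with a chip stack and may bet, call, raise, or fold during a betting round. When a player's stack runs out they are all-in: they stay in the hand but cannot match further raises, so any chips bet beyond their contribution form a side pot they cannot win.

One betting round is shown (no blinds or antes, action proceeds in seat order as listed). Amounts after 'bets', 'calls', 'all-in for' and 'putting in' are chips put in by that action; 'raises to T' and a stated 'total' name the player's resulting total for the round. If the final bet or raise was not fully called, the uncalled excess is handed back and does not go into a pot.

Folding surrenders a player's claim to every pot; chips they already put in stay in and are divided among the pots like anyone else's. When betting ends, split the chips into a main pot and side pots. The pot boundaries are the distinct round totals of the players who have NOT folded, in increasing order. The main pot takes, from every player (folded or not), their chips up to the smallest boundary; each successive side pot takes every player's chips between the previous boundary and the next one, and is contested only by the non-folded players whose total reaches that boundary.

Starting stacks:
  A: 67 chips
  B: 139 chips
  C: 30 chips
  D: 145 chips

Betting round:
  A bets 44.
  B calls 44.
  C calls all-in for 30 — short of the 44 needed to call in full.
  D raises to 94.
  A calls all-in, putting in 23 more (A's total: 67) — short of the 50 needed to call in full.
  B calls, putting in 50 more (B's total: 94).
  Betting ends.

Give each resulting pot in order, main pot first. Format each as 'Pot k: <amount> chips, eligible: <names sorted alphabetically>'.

Pot 1: 120 chips, eligible: A, B, C, D
Pot 2: 111 chips, eligible: A, B, D
Pot 3: 54 chips, eligible: B, D

Derivation:
Contributions: A=67, B=94, C=30, D=94
Pot levels (distinct totals of non-folded players): 30, 67, 94
Layer 1-30: 30 each from A, B, C, D = 30*4 = 120 chips; eligible A, B, C, D
Layer 31-67: 37 each from A, B, D = 37*3 = 111 chips; eligible A, B, D
Layer 68-94: 27 each from B, D = 27*2 = 54 chips; eligible B, D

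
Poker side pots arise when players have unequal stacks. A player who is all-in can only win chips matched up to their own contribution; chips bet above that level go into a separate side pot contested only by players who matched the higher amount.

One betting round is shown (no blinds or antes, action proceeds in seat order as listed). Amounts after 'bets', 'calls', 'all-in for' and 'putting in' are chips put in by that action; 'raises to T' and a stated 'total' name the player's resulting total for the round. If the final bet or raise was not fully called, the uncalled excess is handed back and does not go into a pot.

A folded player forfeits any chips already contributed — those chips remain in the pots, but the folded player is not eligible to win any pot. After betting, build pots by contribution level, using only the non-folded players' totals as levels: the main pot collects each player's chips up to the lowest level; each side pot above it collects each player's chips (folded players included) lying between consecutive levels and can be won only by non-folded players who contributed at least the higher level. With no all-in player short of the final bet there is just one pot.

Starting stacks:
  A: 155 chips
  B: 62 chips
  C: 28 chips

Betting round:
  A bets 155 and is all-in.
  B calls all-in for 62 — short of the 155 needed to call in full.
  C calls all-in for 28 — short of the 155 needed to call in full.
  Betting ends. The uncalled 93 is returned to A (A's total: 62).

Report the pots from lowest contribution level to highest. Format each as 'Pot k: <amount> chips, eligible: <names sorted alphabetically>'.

Contributions (after 93 returned to A): A=62, B=62, C=28
Pot levels (distinct totals of non-folded players): 28, 62
Layer 1-28: 28 each from A, B, C = 28*3 = 84 chips; eligible A, B, C
Layer 29-62: 34 each from A, B = 34*2 = 68 chips; eligible A, B

Pot 1: 84 chips, eligible: A, B, C
Pot 2: 68 chips, eligible: A, B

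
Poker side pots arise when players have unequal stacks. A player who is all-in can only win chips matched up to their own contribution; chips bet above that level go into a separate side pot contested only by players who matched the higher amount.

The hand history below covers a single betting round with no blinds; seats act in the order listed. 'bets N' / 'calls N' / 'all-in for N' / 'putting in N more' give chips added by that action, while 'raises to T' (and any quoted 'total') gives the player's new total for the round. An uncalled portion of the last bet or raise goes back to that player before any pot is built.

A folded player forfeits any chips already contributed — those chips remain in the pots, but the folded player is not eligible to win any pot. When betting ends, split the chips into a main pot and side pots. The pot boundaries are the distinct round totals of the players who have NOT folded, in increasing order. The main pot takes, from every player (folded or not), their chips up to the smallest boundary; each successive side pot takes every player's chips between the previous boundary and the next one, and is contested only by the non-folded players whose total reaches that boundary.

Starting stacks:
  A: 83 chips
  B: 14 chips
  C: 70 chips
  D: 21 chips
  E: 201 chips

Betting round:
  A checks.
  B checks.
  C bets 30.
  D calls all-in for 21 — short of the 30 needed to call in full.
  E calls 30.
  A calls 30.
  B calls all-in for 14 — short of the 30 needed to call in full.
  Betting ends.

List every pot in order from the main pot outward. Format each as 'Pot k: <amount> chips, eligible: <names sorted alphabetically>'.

Contributions: A=30, B=14, C=30, D=21, E=30
Pot levels (distinct totals of non-folded players): 14, 21, 30
Layer 1-14: 14 each from A, B, C, D, E = 14*5 = 70 chips; eligible A, B, C, D, E
Layer 15-21: 7 each from A, C, D, E = 7*4 = 28 chips; eligible A, C, D, E
Layer 22-30: 9 each from A, C, E = 9*3 = 27 chips; eligible A, C, E

Pot 1: 70 chips, eligible: A, B, C, D, E
Pot 2: 28 chips, eligible: A, C, D, E
Pot 3: 27 chips, eligible: A, C, E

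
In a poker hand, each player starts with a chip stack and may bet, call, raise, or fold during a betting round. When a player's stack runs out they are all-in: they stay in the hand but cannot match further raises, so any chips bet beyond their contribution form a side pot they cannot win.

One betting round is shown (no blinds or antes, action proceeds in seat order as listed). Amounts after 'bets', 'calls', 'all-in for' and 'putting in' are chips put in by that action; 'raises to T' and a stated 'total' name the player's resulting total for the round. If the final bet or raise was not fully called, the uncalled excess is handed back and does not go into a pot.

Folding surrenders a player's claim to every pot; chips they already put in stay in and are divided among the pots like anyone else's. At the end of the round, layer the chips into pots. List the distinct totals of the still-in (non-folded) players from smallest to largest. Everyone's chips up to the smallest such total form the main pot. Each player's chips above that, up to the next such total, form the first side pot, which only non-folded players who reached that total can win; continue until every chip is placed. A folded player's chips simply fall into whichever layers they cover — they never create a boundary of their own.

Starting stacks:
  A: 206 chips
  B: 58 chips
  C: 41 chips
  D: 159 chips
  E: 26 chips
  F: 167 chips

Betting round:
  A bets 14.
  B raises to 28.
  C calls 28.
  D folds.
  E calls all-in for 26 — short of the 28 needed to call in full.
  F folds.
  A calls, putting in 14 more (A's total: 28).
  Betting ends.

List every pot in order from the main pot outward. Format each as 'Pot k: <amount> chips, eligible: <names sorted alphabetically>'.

Contributions: A=28, B=28, C=28, E=26
Folded: D, F
Pot levels (distinct totals of non-folded players): 26, 28
Layer 1-26: 26 each from A, B, C, E = 26*4 = 104 chips; eligible A, B, C, E
Layer 27-28: 2 each from A, B, C = 2*3 = 6 chips; eligible A, B, C

Pot 1: 104 chips, eligible: A, B, C, E
Pot 2: 6 chips, eligible: A, B, C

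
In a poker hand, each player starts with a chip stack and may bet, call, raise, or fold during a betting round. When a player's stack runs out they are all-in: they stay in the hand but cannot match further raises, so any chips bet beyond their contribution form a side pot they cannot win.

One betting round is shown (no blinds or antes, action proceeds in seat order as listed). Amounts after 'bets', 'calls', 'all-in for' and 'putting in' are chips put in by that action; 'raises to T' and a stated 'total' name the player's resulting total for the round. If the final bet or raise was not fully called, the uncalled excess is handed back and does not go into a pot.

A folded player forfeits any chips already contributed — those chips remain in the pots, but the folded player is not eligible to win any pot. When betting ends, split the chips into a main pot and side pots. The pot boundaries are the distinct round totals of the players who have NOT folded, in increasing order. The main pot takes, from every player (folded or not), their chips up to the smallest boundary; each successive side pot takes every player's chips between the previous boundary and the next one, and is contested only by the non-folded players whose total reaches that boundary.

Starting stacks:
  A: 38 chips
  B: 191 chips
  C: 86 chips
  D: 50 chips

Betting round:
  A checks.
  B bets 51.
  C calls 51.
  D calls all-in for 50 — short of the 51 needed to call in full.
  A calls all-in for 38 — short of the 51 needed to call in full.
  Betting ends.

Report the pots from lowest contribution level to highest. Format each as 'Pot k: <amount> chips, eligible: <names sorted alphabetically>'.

Contributions: A=38, B=51, C=51, D=50
Pot levels (distinct totals of non-folded players): 38, 50, 51
Layer 1-38: 38 each from A, B, C, D = 38*4 = 152 chips; eligible A, B, C, D
Layer 39-50: 12 each from B, C, D = 12*3 = 36 chips; eligible B, C, D
Layer 51-51: 1 each from B, C = 1*2 = 2 chips; eligible B, C

Pot 1: 152 chips, eligible: A, B, C, D
Pot 2: 36 chips, eligible: B, C, D
Pot 3: 2 chips, eligible: B, C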